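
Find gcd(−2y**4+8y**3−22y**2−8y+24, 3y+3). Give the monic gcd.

Euclidean algorithm in ℚ[y]:
  −2y**4+8y**3−22y**2−8y+24 = (−(2/3)y**3+(10/3)y**2−(32/3)y+8)(3y+3) + (0)
Last nonzero remainder: 3y+3. Dividing through by 3 gives the monic gcd y+1.

y+1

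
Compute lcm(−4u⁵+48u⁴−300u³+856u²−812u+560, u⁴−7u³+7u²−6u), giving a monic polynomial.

By polynomial division,
  −4u⁵+48u⁴−300u³+856u²−812u+560 = (−4u+20)(u⁴−7u³+7u²−6u) + (−132u³+692u²−692u+560)
  u⁴−7u³+7u²−6u = (−(1/132)u+29/2178)(−132u³+692u²−692u+560) + (−(8120/1089)u²+(8120/1089)u−8120/1089)
  −132u³+692u²−692u+560 = ((35937/2030)u−2178/29)(−(8120/1089)u²+(8120/1089)u−8120/1089) + (0)
Last nonzero remainder: −(8120/1089)u²+(8120/1089)u−8120/1089. Dividing through by −8120/1089 gives the monic gcd u²−u+1.
Then lcm(f, g) = f·g / gcd(f, g); expanding and making the result monic gives the answer.

u⁷−18u⁶+147u⁵−664u⁴+1487u³−1358u²+840u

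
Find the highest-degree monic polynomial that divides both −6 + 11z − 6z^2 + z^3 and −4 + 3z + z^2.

Apply the Euclidean algorithm:
  z^3 − 6z^2 + 11z − 6 = (z − 9)(z^2 + 3z − 4) + (42z − 42)
  z^2 + 3z − 4 = ((1/42)z + 2/21)(42z − 42) + (0)
Last nonzero remainder: 42z − 42. Dividing through by 42 gives the monic gcd z − 1.

−1 + z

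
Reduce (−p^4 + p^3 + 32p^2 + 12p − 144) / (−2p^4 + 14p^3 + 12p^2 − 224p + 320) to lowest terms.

Repeated division with remainder:
  −p^4 + p^3 + 32p^2 + 12p − 144 = (1/2)(−2p^4 + 14p^3 + 12p^2 − 224p + 320) + (−6p^3 + 26p^2 + 124p − 304)
  −2p^4 + 14p^3 + 12p^2 − 224p + 320 = ((1/3)p − 8/9)(−6p^3 + 26p^2 + 124p − 304) + (−(56/9)p^2 − (112/9)p + 448/9)
  −6p^3 + 26p^2 + 124p − 304 = ((27/28)p − 171/28)(−(56/9)p^2 − (112/9)p + 448/9) + (0)
Last nonzero remainder: −(56/9)p^2 − (112/9)p + 448/9. Dividing through by −56/9 gives the monic gcd p^2 + 2p − 8.
Cancel p^2 + 2p − 8 from numerator and denominator to get the reduced form.

(p^2 − 3p − 18)/(2p^2 − 18p + 40)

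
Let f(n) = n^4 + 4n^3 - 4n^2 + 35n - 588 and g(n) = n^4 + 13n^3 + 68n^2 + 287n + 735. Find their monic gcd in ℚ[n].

n^3 + 8n^2 + 28n + 147

Apply the Euclidean algorithm:
  n^4 + 4n^3 - 4n^2 + 35n - 588 = (n^4 + 13n^3 + 68n^2 + 287n + 735) + (-9n^3 - 72n^2 - 252n - 1323)
  n^4 + 13n^3 + 68n^2 + 287n + 735 = (-(1/9)n - 5/9)(-9n^3 - 72n^2 - 252n - 1323) + (0)
Last nonzero remainder: -9n^3 - 72n^2 - 252n - 1323. Dividing through by -9 gives the monic gcd n^3 + 8n^2 + 28n + 147.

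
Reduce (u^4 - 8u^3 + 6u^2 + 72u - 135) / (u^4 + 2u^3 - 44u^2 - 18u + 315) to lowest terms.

Apply the Euclidean algorithm:
  u^4 - 8u^3 + 6u^2 + 72u - 135 = (u^4 + 2u^3 - 44u^2 - 18u + 315) + (-10u^3 + 50u^2 + 90u - 450)
  u^4 + 2u^3 - 44u^2 - 18u + 315 = (-(1/10)u - 7/10)(-10u^3 + 50u^2 + 90u - 450) + (0)
Last nonzero remainder: -10u^3 + 50u^2 + 90u - 450. Dividing through by -10 gives the monic gcd u^3 - 5u^2 - 9u + 45.
Cancel u^3 - 5u^2 - 9u + 45 from numerator and denominator to get the reduced form.

(u - 3)/(u + 7)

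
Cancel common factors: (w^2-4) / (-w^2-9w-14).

Apply the Euclidean algorithm:
  w^2-4 = (-1)(-w^2-9w-14) + (-9w-18)
  -w^2-9w-14 = ((1/9)w+7/9)(-9w-18) + (0)
Last nonzero remainder: -9w-18. Dividing through by -9 gives the monic gcd w+2.
Cancel w+2 from numerator and denominator to get the reduced form.

(-w+2)/(w+7)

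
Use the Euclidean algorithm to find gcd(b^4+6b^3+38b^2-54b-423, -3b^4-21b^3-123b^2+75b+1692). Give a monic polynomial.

By polynomial division,
  b^4+6b^3+38b^2-54b-423 = (-1/3)(-3b^4-21b^3-123b^2+75b+1692) + (-b^3-3b^2-29b+141)
  -3b^4-21b^3-123b^2+75b+1692 = (3b+12)(-b^3-3b^2-29b+141) + (0)
Last nonzero remainder: -b^3-3b^2-29b+141. Dividing through by -1 gives the monic gcd b^3+3b^2+29b-141.

b^3+3b^2+29b-141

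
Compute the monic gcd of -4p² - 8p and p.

Euclidean algorithm in ℚ[p]:
  -4p² - 8p = (-4p - 8)(p) + (0)
The last nonzero remainder p is already monic.

p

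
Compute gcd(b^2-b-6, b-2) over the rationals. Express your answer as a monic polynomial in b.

Apply the Euclidean algorithm:
  b^2-b-6 = (b+1)(b-2) + (-4)
  b-2 = (-(1/4)b+1/2)(-4) + (0)
The last nonzero remainder is the constant -4, so the polynomials are coprime and gcd = 1.

1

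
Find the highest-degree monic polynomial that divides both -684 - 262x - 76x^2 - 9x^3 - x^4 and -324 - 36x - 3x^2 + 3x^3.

18 + 5x + x^2

Repeated division with remainder:
  -x^4 - 9x^3 - 76x^2 - 262x - 684 = (-(1/3)x - 10/3)(3x^3 - 3x^2 - 36x - 324) + (-98x^2 - 490x - 1764)
  3x^3 - 3x^2 - 36x - 324 = (-(3/98)x + 9/49)(-98x^2 - 490x - 1764) + (0)
Last nonzero remainder: -98x^2 - 490x - 1764. Dividing through by -98 gives the monic gcd x^2 + 5x + 18.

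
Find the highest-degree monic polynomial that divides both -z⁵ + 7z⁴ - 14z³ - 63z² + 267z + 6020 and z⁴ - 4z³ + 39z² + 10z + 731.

z² - 7z + 43

Repeated division with remainder:
  -z⁵ + 7z⁴ - 14z³ - 63z² + 267z + 6020 = (-z + 3)(z⁴ - 4z³ + 39z² + 10z + 731) + (37z³ - 170z² + 968z + 3827)
  z⁴ - 4z³ + 39z² + 10z + 731 = ((1/37)z + 22/1369)(37z³ - 170z² + 968z + 3827) + ((21315/1369)z² - (149205/1369)z + 916545/1369)
  37z³ - 170z² + 968z + 3827 = ((50653/21315)z + 121841/21315)((21315/1369)z² - (149205/1369)z + 916545/1369) + (0)
Last nonzero remainder: (21315/1369)z² - (149205/1369)z + 916545/1369. Dividing through by 21315/1369 gives the monic gcd z² - 7z + 43.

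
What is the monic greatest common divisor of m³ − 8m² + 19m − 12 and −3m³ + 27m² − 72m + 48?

m² − 5m + 4

Euclidean algorithm in ℚ[m]:
  m³ − 8m² + 19m − 12 = (−1/3)(−3m³ + 27m² − 72m + 48) + (m² − 5m + 4)
  −3m³ + 27m² − 72m + 48 = (−3m + 12)(m² − 5m + 4) + (0)
The last nonzero remainder m² − 5m + 4 is already monic.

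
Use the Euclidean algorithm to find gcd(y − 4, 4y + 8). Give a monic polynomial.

Euclidean algorithm in ℚ[y]:
  y − 4 = (1/4)(4y + 8) + (−6)
  4y + 8 = (−(2/3)y − 4/3)(−6) + (0)
The last nonzero remainder is the constant −6, so the polynomials are coprime and gcd = 1.

1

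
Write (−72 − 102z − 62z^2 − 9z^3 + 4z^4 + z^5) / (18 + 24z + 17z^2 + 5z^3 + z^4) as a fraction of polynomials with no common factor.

(−36 − 15z + 2z^2 + z^3)/(9 + 3z + z^2)

Euclidean algorithm in ℚ[z]:
  z^5 + 4z^4 − 9z^3 − 62z^2 − 102z − 72 = (z − 1)(z^4 + 5z^3 + 17z^2 + 24z + 18) + (−21z^3 − 69z^2 − 96z − 54)
  z^4 + 5z^3 + 17z^2 + 24z + 18 = (−(1/21)z − 4/49)(−21z^3 − 69z^2 − 96z − 54) + ((333/49)z^2 + (666/49)z + 666/49)
  −21z^3 − 69z^2 − 96z − 54 = (−(343/111)z − 147/37)((333/49)z^2 + (666/49)z + 666/49) + (0)
Last nonzero remainder: (333/49)z^2 + (666/49)z + 666/49. Dividing through by 333/49 gives the monic gcd z^2 + 2z + 2.
Cancel z^2 + 2z + 2 from numerator and denominator to get the reduced form.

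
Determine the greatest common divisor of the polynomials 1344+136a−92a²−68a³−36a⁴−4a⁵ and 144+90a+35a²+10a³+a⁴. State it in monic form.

24+11a+4a²+a³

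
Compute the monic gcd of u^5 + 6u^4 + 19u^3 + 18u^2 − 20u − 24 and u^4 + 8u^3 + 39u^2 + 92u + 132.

u^2 + 4u + 12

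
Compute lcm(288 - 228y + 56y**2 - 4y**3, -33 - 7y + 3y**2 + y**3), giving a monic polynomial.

By polynomial division,
  -4y**3 + 56y**2 - 228y + 288 = (-4)(y**3 + 3y**2 - 7y - 33) + (68y**2 - 256y + 156)
  y**3 + 3y**2 - 7y - 33 = ((1/68)y + 115/1156)(68y**2 - 256y + 156) + ((4674/289)y - 14022/289)
  68y**2 - 256y + 156 = ((9826/2337)y - 7514/2337)((4674/289)y - 14022/289) + (0)
Last nonzero remainder: (4674/289)y - 14022/289. Dividing through by 4674/289 gives the monic gcd y - 3.
Then lcm(f, g) = f·g / gcd(f, g); expanding and making the result monic gives the answer.

-792 + 195y + 116y**2 - 16y**3 - 8y**4 + y**5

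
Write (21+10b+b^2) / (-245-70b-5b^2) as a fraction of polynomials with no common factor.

(-3-b)/(35+5b)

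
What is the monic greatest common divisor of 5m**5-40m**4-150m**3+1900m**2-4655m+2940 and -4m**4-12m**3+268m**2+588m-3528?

m**3-3m**2-49m+147

Repeated division with remainder:
  5m**5-40m**4-150m**3+1900m**2-4655m+2940 = (-(5/4)m+55/4)(-4m**4-12m**3+268m**2+588m-3528) + (350m**3-1050m**2-17150m+51450)
  -4m**4-12m**3+268m**2+588m-3528 = (-(2/175)m-12/175)(350m**3-1050m**2-17150m+51450) + (0)
Last nonzero remainder: 350m**3-1050m**2-17150m+51450. Dividing through by 350 gives the monic gcd m**3-3m**2-49m+147.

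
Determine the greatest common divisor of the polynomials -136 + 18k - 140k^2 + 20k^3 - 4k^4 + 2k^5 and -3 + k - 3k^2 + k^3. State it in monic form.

1 + k^2

Euclidean algorithm in ℚ[k]:
  2k^5 - 4k^4 + 20k^3 - 140k^2 + 18k - 136 = (2k^2 + 2k + 24)(k^3 - 3k^2 + k - 3) + (-64k^2 - 64)
  k^3 - 3k^2 + k - 3 = (-(1/64)k + 3/64)(-64k^2 - 64) + (0)
Last nonzero remainder: -64k^2 - 64. Dividing through by -64 gives the monic gcd k^2 + 1.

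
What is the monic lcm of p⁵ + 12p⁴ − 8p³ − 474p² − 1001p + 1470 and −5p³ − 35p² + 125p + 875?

Repeated division with remainder:
  p⁵ + 12p⁴ − 8p³ − 474p² − 1001p + 1470 = (−(1/5)p² − p + 18/5)(−5p³ − 35p² + 125p + 875) + (−48p² − 576p − 1680)
  −5p³ − 35p² + 125p + 875 = ((5/48)p − 25/48)(−48p² − 576p − 1680) + (0)
Last nonzero remainder: −48p² − 576p − 1680. Dividing through by −48 gives the monic gcd p² + 12p + 35.
Then lcm(f, g) = f·g / gcd(f, g); expanding and making the result monic gives the answer.

p⁶ + 7p⁵ − 68p⁴ − 434p³ + 1369p² + 6475p − 7350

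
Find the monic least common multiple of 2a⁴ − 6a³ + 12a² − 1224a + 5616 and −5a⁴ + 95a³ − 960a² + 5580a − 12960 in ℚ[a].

a⁶ − 10a⁵ + 99a⁴ − 870a³ + 7524a² − 63720a + 202176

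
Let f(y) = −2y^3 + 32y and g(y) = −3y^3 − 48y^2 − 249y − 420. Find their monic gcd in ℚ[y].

Repeated division with remainder:
  −2y^3 + 32y = (2/3)(−3y^3 − 48y^2 − 249y − 420) + (32y^2 + 198y + 280)
  −3y^3 − 48y^2 − 249y − 420 = (−(3/32)y − 471/512)(32y^2 + 198y + 280) + (−(10395/256)y − 10395/64)
  32y^2 + 198y + 280 = (−(8192/10395)y − 512/297)(−(10395/256)y − 10395/64) + (0)
Last nonzero remainder: −(10395/256)y − 10395/64. Dividing through by −10395/256 gives the monic gcd y + 4.

y + 4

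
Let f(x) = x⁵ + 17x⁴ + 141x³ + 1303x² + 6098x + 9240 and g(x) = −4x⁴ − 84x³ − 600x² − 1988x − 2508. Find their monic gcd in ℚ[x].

x² + 14x + 33

By polynomial division,
  x⁵ + 17x⁴ + 141x³ + 1303x² + 6098x + 9240 = (−(1/4)x + 1)(−4x⁴ − 84x³ − 600x² − 1988x − 2508) + (75x³ + 1406x² + 7459x + 11748)
  −4x⁴ − 84x³ − 600x² − 1988x − 2508 = (−(4/75)x − 676/5625)(75x³ + 1406x² + 7459x + 11748) + (−(186844/5625)x² − (2615816/5625)x − 2055284/1875)
  75x³ + 1406x² + 7459x + 11748 = (−(421875/186844)x − 500625/46711)(−(186844/5625)x² − (2615816/5625)x − 2055284/1875) + (0)
Last nonzero remainder: −(186844/5625)x² − (2615816/5625)x − 2055284/1875. Dividing through by −186844/5625 gives the monic gcd x² + 14x + 33.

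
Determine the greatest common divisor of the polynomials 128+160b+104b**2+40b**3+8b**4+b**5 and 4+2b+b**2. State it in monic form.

4+2b+b**2

Euclidean algorithm in ℚ[b]:
  b**5+8b**4+40b**3+104b**2+160b+128 = (b**3+6b**2+24b+32)(b**2+2b+4) + (0)
The last nonzero remainder b**2+2b+4 is already monic.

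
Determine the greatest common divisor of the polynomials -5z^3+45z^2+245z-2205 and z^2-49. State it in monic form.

Apply the Euclidean algorithm:
  -5z^3+45z^2+245z-2205 = (-5z+45)(z^2-49) + (0)
The last nonzero remainder z^2-49 is already monic.

z^2-49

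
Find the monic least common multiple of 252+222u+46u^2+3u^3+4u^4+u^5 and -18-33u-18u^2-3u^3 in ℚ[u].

252+474u+268u^2+49u^3+7u^4+5u^5+u^6

By polynomial division,
  u^5+4u^4+3u^3+46u^2+222u+252 = (-(1/3)u^2+(2/3)u-4/3)(-3u^3-18u^2-33u-18) + (38u^2+190u+228)
  -3u^3-18u^2-33u-18 = (-(3/38)u-3/38)(38u^2+190u+228) + (0)
Last nonzero remainder: 38u^2+190u+228. Dividing through by 38 gives the monic gcd u^2+5u+6.
Then lcm(f, g) = f·g / gcd(f, g); expanding and making the result monic gives the answer.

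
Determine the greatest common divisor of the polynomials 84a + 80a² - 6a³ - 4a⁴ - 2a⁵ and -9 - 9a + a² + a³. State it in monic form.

-3 - 2a + a²

By polynomial division,
  -2a⁵ - 4a⁴ - 6a³ + 80a² + 84a = (-2a² - 2a - 22)(a³ + a² - 9a - 9) + (66a² - 132a - 198)
  a³ + a² - 9a - 9 = ((1/66)a + 1/22)(66a² - 132a - 198) + (0)
Last nonzero remainder: 66a² - 132a - 198. Dividing through by 66 gives the monic gcd a² - 2a - 3.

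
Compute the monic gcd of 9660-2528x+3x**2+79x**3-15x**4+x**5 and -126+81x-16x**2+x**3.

42-13x+x**2

Euclidean algorithm in ℚ[x]:
  x**5-15x**4+79x**3+3x**2-2528x+9660 = (x**2+x+14)(x**3-16x**2+81x-126) + (272x**2-3536x+11424)
  x**3-16x**2+81x-126 = ((1/272)x-3/272)(272x**2-3536x+11424) + (0)
Last nonzero remainder: 272x**2-3536x+11424. Dividing through by 272 gives the monic gcd x**2-13x+42.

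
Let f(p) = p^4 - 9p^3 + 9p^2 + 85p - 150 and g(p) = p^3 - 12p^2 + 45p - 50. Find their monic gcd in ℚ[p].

p^3 - 12p^2 + 45p - 50

By polynomial division,
  p^4 - 9p^3 + 9p^2 + 85p - 150 = (p + 3)(p^3 - 12p^2 + 45p - 50) + (0)
The last nonzero remainder p^3 - 12p^2 + 45p - 50 is already monic.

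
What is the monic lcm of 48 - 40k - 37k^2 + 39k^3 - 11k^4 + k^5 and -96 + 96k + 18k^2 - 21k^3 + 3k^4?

96 - 32k - 114k^2 + 41k^3 + 17k^4 - 9k^5 + k^6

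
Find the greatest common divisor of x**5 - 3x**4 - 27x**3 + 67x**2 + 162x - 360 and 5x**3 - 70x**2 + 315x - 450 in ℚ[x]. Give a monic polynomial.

By polynomial division,
  x**5 - 3x**4 - 27x**3 + 67x**2 + 162x - 360 = ((1/5)x**2 + (11/5)x + 64/5)(5x**3 - 70x**2 + 315x - 450) + (360x**2 - 2880x + 5400)
  5x**3 - 70x**2 + 315x - 450 = ((1/72)x - 1/12)(360x**2 - 2880x + 5400) + (0)
Last nonzero remainder: 360x**2 - 2880x + 5400. Dividing through by 360 gives the monic gcd x**2 - 8x + 15.

x**2 - 8x + 15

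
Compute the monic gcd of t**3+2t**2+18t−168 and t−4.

Apply the Euclidean algorithm:
  t**3+2t**2+18t−168 = (t**2+6t+42)(t−4) + (0)
The last nonzero remainder t−4 is already monic.

t−4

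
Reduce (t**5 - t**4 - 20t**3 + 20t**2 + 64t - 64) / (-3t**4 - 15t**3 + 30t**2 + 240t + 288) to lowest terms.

By polynomial division,
  t**5 - t**4 - 20t**3 + 20t**2 + 64t - 64 = (-(1/3)t + 2)(-3t**4 - 15t**3 + 30t**2 + 240t + 288) + (20t**3 + 40t**2 - 320t - 640)
  -3t**4 - 15t**3 + 30t**2 + 240t + 288 = (-(3/20)t - 9/20)(20t**3 + 40t**2 - 320t - 640) + (0)
Last nonzero remainder: 20t**3 + 40t**2 - 320t - 640. Dividing through by 20 gives the monic gcd t**3 + 2t**2 - 16t - 32.
Cancel t**3 + 2t**2 - 16t - 32 from numerator and denominator to get the reduced form.

(-t**2 + 3t - 2)/(3t + 9)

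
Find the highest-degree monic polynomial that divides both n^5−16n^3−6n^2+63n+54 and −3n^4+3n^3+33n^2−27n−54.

n^3+n^2−9n−9

By polynomial division,
  n^5−16n^3−6n^2+63n+54 = (−(1/3)n−1/3)(−3n^4+3n^3+33n^2−27n−54) + (−4n^3−4n^2+36n+36)
  −3n^4+3n^3+33n^2−27n−54 = ((3/4)n−3/2)(−4n^3−4n^2+36n+36) + (0)
Last nonzero remainder: −4n^3−4n^2+36n+36. Dividing through by −4 gives the monic gcd n^3+n^2−9n−9.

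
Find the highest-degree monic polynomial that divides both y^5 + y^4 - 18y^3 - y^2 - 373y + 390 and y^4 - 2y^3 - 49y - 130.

y^3 - 4y^2 + 8y - 65

Euclidean algorithm in ℚ[y]:
  y^5 + y^4 - 18y^3 - y^2 - 373y + 390 = (y + 3)(y^4 - 2y^3 - 49y - 130) + (-12y^3 + 48y^2 - 96y + 780)
  y^4 - 2y^3 - 49y - 130 = (-(1/12)y - 1/6)(-12y^3 + 48y^2 - 96y + 780) + (0)
Last nonzero remainder: -12y^3 + 48y^2 - 96y + 780. Dividing through by -12 gives the monic gcd y^3 - 4y^2 + 8y - 65.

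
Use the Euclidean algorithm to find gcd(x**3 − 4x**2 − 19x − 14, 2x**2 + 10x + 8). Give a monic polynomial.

x + 1

Euclidean algorithm in ℚ[x]:
  x**3 − 4x**2 − 19x − 14 = ((1/2)x − 9/2)(2x**2 + 10x + 8) + (22x + 22)
  2x**2 + 10x + 8 = ((1/11)x + 4/11)(22x + 22) + (0)
Last nonzero remainder: 22x + 22. Dividing through by 22 gives the monic gcd x + 1.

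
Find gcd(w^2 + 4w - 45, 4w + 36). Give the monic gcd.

w + 9

Euclidean algorithm in ℚ[w]:
  w^2 + 4w - 45 = ((1/4)w - 5/4)(4w + 36) + (0)
Last nonzero remainder: 4w + 36. Dividing through by 4 gives the monic gcd w + 9.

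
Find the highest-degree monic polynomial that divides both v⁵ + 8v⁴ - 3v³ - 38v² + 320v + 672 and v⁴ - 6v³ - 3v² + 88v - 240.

v³ - v² - 8v + 48

Euclidean algorithm in ℚ[v]:
  v⁵ + 8v⁴ - 3v³ - 38v² + 320v + 672 = (v + 14)(v⁴ - 6v³ - 3v² + 88v - 240) + (84v³ - 84v² - 672v + 4032)
  v⁴ - 6v³ - 3v² + 88v - 240 = ((1/84)v - 5/84)(84v³ - 84v² - 672v + 4032) + (0)
Last nonzero remainder: 84v³ - 84v² - 672v + 4032. Dividing through by 84 gives the monic gcd v³ - v² - 8v + 48.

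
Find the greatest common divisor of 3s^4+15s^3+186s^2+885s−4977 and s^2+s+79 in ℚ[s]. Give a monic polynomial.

s^2+s+79

Euclidean algorithm in ℚ[s]:
  3s^4+15s^3+186s^2+885s−4977 = (3s^2+12s−63)(s^2+s+79) + (0)
The last nonzero remainder s^2+s+79 is already monic.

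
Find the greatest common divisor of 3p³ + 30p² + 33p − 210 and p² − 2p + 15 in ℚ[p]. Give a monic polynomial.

1

Euclidean algorithm in ℚ[p]:
  3p³ + 30p² + 33p − 210 = (3p + 36)(p² − 2p + 15) + (60p − 750)
  p² − 2p + 15 = ((1/60)p + 7/40)(60p − 750) + (585/4)
  60p − 750 = ((16/39)p − 200/39)(585/4) + (0)
The last nonzero remainder is the constant 585/4, so the polynomials are coprime and gcd = 1.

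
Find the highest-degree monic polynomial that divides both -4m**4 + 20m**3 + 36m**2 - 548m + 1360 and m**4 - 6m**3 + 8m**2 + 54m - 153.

m**2 - 6m + 17

Repeated division with remainder:
  -4m**4 + 20m**3 + 36m**2 - 548m + 1360 = (-4)(m**4 - 6m**3 + 8m**2 + 54m - 153) + (-4m**3 + 68m**2 - 332m + 748)
  m**4 - 6m**3 + 8m**2 + 54m - 153 = (-(1/4)m - 11/4)(-4m**3 + 68m**2 - 332m + 748) + (112m**2 - 672m + 1904)
  -4m**3 + 68m**2 - 332m + 748 = (-(1/28)m + 11/28)(112m**2 - 672m + 1904) + (0)
Last nonzero remainder: 112m**2 - 672m + 1904. Dividing through by 112 gives the monic gcd m**2 - 6m + 17.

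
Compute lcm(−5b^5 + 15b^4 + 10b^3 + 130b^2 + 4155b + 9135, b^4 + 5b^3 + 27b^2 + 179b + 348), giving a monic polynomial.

b^6 + b^5 − 14b^4 − 34b^3 − 935b^2 − 5151b − 7308

Euclidean algorithm in ℚ[b]:
  −5b^5 + 15b^4 + 10b^3 + 130b^2 + 4155b + 9135 = (−5b + 40)(b^4 + 5b^3 + 27b^2 + 179b + 348) + (−55b^3 − 55b^2 − 1265b − 4785)
  b^4 + 5b^3 + 27b^2 + 179b + 348 = (−(1/55)b − 4/55)(−55b^3 − 55b^2 − 1265b − 4785) + (0)
Last nonzero remainder: −55b^3 − 55b^2 − 1265b − 4785. Dividing through by −55 gives the monic gcd b^3 + b^2 + 23b + 87.
Then lcm(f, g) = f·g / gcd(f, g); expanding and making the result monic gives the answer.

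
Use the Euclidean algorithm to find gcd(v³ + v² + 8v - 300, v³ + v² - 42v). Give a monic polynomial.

v - 6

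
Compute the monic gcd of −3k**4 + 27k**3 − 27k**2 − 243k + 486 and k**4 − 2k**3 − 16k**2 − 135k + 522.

Euclidean algorithm in ℚ[k]:
  −3k**4 + 27k**3 − 27k**2 − 243k + 486 = (−3)(k**4 − 2k**3 − 16k**2 − 135k + 522) + (21k**3 − 75k**2 − 648k + 2052)
  k**4 − 2k**3 − 16k**2 − 135k + 522 = ((1/21)k + 11/147)(21k**3 − 75k**2 − 648k + 2052) + ((1003/49)k**2 − (9027/49)k + 18054/49)
  21k**3 − 75k**2 − 648k + 2052 = ((1029/1003)k + 5586/1003)((1003/49)k**2 − (9027/49)k + 18054/49) + (0)
Last nonzero remainder: (1003/49)k**2 − (9027/49)k + 18054/49. Dividing through by 1003/49 gives the monic gcd k**2 − 9k + 18.

k**2 − 9k + 18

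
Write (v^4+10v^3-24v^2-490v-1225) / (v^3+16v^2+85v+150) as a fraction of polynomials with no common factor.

Apply the Euclidean algorithm:
  v^4+10v^3-24v^2-490v-1225 = (v-6)(v^3+16v^2+85v+150) + (-13v^2-130v-325)
  v^3+16v^2+85v+150 = (-(1/13)v-6/13)(-13v^2-130v-325) + (0)
Last nonzero remainder: -13v^2-130v-325. Dividing through by -13 gives the monic gcd v^2+10v+25.
Cancel v^2+10v+25 from numerator and denominator to get the reduced form.

(v^2-49)/(v+6)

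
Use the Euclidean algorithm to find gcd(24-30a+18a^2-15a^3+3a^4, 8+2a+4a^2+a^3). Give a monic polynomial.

2+a^2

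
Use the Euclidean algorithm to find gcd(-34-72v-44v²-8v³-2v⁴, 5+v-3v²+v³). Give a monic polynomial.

Apply the Euclidean algorithm:
  -2v⁴-8v³-44v²-72v-34 = (-2v-14)(v³-3v²+v+5) + (-84v²-48v+36)
  v³-3v²+v+5 = (-(1/84)v+25/588)(-84v²-48v+36) + ((170/49)v+170/49)
  -84v²-48v+36 = (-(2058/85)v+882/85)((170/49)v+170/49) + (0)
Last nonzero remainder: (170/49)v+170/49. Dividing through by 170/49 gives the monic gcd v+1.

1+v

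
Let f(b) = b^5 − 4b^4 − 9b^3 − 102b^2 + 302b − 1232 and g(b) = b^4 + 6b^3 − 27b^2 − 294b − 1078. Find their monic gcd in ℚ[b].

b^3 − b^2 − 20b − 154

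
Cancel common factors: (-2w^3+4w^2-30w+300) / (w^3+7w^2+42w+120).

(-2w+10)/(w+4)

Repeated division with remainder:
  -2w^3+4w^2-30w+300 = (-2)(w^3+7w^2+42w+120) + (18w^2+54w+540)
  w^3+7w^2+42w+120 = ((1/18)w+2/9)(18w^2+54w+540) + (0)
Last nonzero remainder: 18w^2+54w+540. Dividing through by 18 gives the monic gcd w^2+3w+30.
Cancel w^2+3w+30 from numerator and denominator to get the reduced form.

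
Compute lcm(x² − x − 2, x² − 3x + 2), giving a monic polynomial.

x³ − 2x² − x + 2

By polynomial division,
  x² − x − 2 = (x² − 3x + 2) + (2x − 4)
  x² − 3x + 2 = ((1/2)x − 1/2)(2x − 4) + (0)
Last nonzero remainder: 2x − 4. Dividing through by 2 gives the monic gcd x − 2.
Then lcm(f, g) = f·g / gcd(f, g); expanding and making the result monic gives the answer.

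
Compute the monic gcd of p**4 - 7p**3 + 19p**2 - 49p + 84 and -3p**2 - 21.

p**2 + 7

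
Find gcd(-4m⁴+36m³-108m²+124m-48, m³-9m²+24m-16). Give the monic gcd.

Apply the Euclidean algorithm:
  -4m⁴+36m³-108m²+124m-48 = (-4m)(m³-9m²+24m-16) + (-12m²+60m-48)
  m³-9m²+24m-16 = (-(1/12)m+1/3)(-12m²+60m-48) + (0)
Last nonzero remainder: -12m²+60m-48. Dividing through by -12 gives the monic gcd m²-5m+4.

m²-5m+4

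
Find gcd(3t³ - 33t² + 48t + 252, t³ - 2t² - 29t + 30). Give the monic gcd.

t - 6

Repeated division with remainder:
  3t³ - 33t² + 48t + 252 = (3)(t³ - 2t² - 29t + 30) + (-27t² + 135t + 162)
  t³ - 2t² - 29t + 30 = (-(1/27)t - 1/9)(-27t² + 135t + 162) + (-8t + 48)
  -27t² + 135t + 162 = ((27/8)t + 27/8)(-8t + 48) + (0)
Last nonzero remainder: -8t + 48. Dividing through by -8 gives the monic gcd t - 6.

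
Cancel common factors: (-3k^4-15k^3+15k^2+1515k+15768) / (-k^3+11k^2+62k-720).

(3k^2+18k+219)/(k-10)

Apply the Euclidean algorithm:
  -3k^4-15k^3+15k^2+1515k+15768 = (3k+48)(-k^3+11k^2+62k-720) + (-699k^2+699k+50328)
  -k^3+11k^2+62k-720 = ((1/699)k-10/699)(-699k^2+699k+50328) + (0)
Last nonzero remainder: -699k^2+699k+50328. Dividing through by -699 gives the monic gcd k^2-k-72.
Cancel k^2-k-72 from numerator and denominator to get the reduced form.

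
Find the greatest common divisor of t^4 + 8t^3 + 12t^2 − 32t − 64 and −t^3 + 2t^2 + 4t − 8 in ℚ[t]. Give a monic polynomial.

t^2 − 4

Euclidean algorithm in ℚ[t]:
  t^4 + 8t^3 + 12t^2 − 32t − 64 = (−t − 10)(−t^3 + 2t^2 + 4t − 8) + (36t^2 − 144)
  −t^3 + 2t^2 + 4t − 8 = (−(1/36)t + 1/18)(36t^2 − 144) + (0)
Last nonzero remainder: 36t^2 − 144. Dividing through by 36 gives the monic gcd t^2 − 4.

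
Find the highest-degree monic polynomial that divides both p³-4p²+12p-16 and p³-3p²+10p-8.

p²-2p+8

Repeated division with remainder:
  p³-4p²+12p-16 = (p³-3p²+10p-8) + (-p²+2p-8)
  p³-3p²+10p-8 = (-p+1)(-p²+2p-8) + (0)
Last nonzero remainder: -p²+2p-8. Dividing through by -1 gives the monic gcd p²-2p+8.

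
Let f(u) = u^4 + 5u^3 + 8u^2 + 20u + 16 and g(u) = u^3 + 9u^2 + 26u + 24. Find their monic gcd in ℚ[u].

Euclidean algorithm in ℚ[u]:
  u^4 + 5u^3 + 8u^2 + 20u + 16 = (u - 4)(u^3 + 9u^2 + 26u + 24) + (18u^2 + 100u + 112)
  u^3 + 9u^2 + 26u + 24 = ((1/18)u + 31/162)(18u^2 + 100u + 112) + ((52/81)u + 208/81)
  18u^2 + 100u + 112 = ((729/26)u + 567/13)((52/81)u + 208/81) + (0)
Last nonzero remainder: (52/81)u + 208/81. Dividing through by 52/81 gives the monic gcd u + 4.

u + 4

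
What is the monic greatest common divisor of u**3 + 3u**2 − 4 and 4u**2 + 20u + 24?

Euclidean algorithm in ℚ[u]:
  u**3 + 3u**2 − 4 = ((1/4)u − 1/2)(4u**2 + 20u + 24) + (4u + 8)
  4u**2 + 20u + 24 = (u + 3)(4u + 8) + (0)
Last nonzero remainder: 4u + 8. Dividing through by 4 gives the monic gcd u + 2.

u + 2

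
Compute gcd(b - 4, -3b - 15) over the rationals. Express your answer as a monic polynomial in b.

1

By polynomial division,
  b - 4 = (-1/3)(-3b - 15) + (-9)
  -3b - 15 = ((1/3)b + 5/3)(-9) + (0)
The last nonzero remainder is the constant -9, so the polynomials are coprime and gcd = 1.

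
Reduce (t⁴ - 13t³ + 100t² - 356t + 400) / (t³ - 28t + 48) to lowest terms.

By polynomial division,
  t⁴ - 13t³ + 100t² - 356t + 400 = (t - 13)(t³ - 28t + 48) + (128t² - 768t + 1024)
  t³ - 28t + 48 = ((1/128)t + 3/64)(128t² - 768t + 1024) + (0)
Last nonzero remainder: 128t² - 768t + 1024. Dividing through by 128 gives the monic gcd t² - 6t + 8.
Cancel t² - 6t + 8 from numerator and denominator to get the reduced form.

(t² - 7t + 50)/(t + 6)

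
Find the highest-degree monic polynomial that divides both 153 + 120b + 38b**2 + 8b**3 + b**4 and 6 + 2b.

Euclidean algorithm in ℚ[b]:
  b**4 + 8b**3 + 38b**2 + 120b + 153 = ((1/2)b**3 + (5/2)b**2 + (23/2)b + 51/2)(2b + 6) + (0)
Last nonzero remainder: 2b + 6. Dividing through by 2 gives the monic gcd b + 3.

3 + b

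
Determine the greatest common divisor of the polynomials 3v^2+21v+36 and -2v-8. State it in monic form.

Apply the Euclidean algorithm:
  3v^2+21v+36 = (-(3/2)v-9/2)(-2v-8) + (0)
Last nonzero remainder: -2v-8. Dividing through by -2 gives the monic gcd v+4.

v+4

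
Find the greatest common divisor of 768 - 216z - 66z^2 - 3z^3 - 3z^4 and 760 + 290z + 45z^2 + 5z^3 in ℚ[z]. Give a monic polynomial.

4 + z

By polynomial division,
  -3z^4 - 3z^3 - 66z^2 - 216z + 768 = (-(3/5)z + 24/5)(5z^3 + 45z^2 + 290z + 760) + (-108z^2 - 1152z - 2880)
  5z^3 + 45z^2 + 290z + 760 = (-(5/108)z + 25/324)(-108z^2 - 1152z - 2880) + ((2210/9)z + 8840/9)
  -108z^2 - 1152z - 2880 = (-(486/1105)z - 648/221)((2210/9)z + 8840/9) + (0)
Last nonzero remainder: (2210/9)z + 8840/9. Dividing through by 2210/9 gives the monic gcd z + 4.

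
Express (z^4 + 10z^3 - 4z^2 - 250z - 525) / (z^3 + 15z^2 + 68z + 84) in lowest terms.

(z^3 + 3z^2 - 25z - 75)/(z^2 + 8z + 12)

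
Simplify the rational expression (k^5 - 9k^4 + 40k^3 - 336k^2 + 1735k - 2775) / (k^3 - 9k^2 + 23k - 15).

(k^3 - k^2 + 17k - 185)/(k - 1)

By polynomial division,
  k^5 - 9k^4 + 40k^3 - 336k^2 + 1735k - 2775 = (k^2 + 17)(k^3 - 9k^2 + 23k - 15) + (-168k^2 + 1344k - 2520)
  k^3 - 9k^2 + 23k - 15 = (-(1/168)k + 1/168)(-168k^2 + 1344k - 2520) + (0)
Last nonzero remainder: -168k^2 + 1344k - 2520. Dividing through by -168 gives the monic gcd k^2 - 8k + 15.
Cancel k^2 - 8k + 15 from numerator and denominator to get the reduced form.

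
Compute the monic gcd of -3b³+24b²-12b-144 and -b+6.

b-6

By polynomial division,
  -3b³+24b²-12b-144 = (3b²-6b-24)(-b+6) + (0)
Last nonzero remainder: -b+6. Dividing through by -1 gives the monic gcd b-6.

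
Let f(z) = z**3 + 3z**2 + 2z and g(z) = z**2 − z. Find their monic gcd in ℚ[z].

z

Euclidean algorithm in ℚ[z]:
  z**3 + 3z**2 + 2z = (z + 4)(z**2 − z) + (6z)
  z**2 − z = ((1/6)z − 1/6)(6z) + (0)
Last nonzero remainder: 6z. Dividing through by 6 gives the monic gcd z.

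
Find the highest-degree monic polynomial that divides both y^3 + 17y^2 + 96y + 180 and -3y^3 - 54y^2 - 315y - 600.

y + 5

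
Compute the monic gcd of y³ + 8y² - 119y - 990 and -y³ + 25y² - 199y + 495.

Euclidean algorithm in ℚ[y]:
  y³ + 8y² - 119y - 990 = (-1)(-y³ + 25y² - 199y + 495) + (33y² - 318y - 495)
  -y³ + 25y² - 199y + 495 = (-(1/33)y + 169/363)(33y² - 318y - 495) + (-(7980/121)y + 7980/11)
  33y² - 318y - 495 = (-(1331/2660)y - 363/532)(-(7980/121)y + 7980/11) + (0)
Last nonzero remainder: -(7980/121)y + 7980/11. Dividing through by -7980/121 gives the monic gcd y - 11.

y - 11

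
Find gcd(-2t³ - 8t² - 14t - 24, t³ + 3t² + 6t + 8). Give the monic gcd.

t² + t + 4

By polynomial division,
  -2t³ - 8t² - 14t - 24 = (-2)(t³ + 3t² + 6t + 8) + (-2t² - 2t - 8)
  t³ + 3t² + 6t + 8 = (-(1/2)t - 1)(-2t² - 2t - 8) + (0)
Last nonzero remainder: -2t² - 2t - 8. Dividing through by -2 gives the monic gcd t² + t + 4.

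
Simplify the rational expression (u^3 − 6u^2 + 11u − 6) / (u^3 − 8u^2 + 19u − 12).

(u − 2)/(u − 4)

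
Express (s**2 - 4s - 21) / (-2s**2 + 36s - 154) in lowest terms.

Repeated division with remainder:
  s**2 - 4s - 21 = (-1/2)(-2s**2 + 36s - 154) + (14s - 98)
  -2s**2 + 36s - 154 = (-(1/7)s + 11/7)(14s - 98) + (0)
Last nonzero remainder: 14s - 98. Dividing through by 14 gives the monic gcd s - 7.
Cancel s - 7 from numerator and denominator to get the reduced form.

(-s - 3)/(2s - 22)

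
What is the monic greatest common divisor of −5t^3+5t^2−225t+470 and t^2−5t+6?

t−2

Apply the Euclidean algorithm:
  −5t^3+5t^2−225t+470 = (−5t−20)(t^2−5t+6) + (−295t+590)
  t^2−5t+6 = (−(1/295)t+3/295)(−295t+590) + (0)
Last nonzero remainder: −295t+590. Dividing through by −295 gives the monic gcd t−2.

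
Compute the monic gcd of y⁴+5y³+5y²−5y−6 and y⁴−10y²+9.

y³+3y²−y−3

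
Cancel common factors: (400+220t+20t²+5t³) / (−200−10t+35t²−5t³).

Apply the Euclidean algorithm:
  5t³+20t²+220t+400 = (−1)(−5t³+35t²−10t−200) + (55t²+210t+200)
  −5t³+35t²−10t−200 = (−(1/11)t+119/121)(55t²+210t+200) + (−(24000/121)t−48000/121)
  55t²+210t+200 = (−(1331/4800)t−121/240)(−(24000/121)t−48000/121) + (0)
Last nonzero remainder: −(24000/121)t−48000/121. Dividing through by −24000/121 gives the monic gcd t+2.
Cancel t+2 from numerator and denominator to get the reduced form.

(−40−2t−t²)/(20−9t+t²)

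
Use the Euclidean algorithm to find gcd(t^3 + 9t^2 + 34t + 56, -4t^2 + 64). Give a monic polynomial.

t + 4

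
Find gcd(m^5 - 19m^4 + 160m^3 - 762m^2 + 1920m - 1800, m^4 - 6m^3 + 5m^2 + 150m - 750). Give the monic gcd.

m^3 - 11m^2 + 60m - 150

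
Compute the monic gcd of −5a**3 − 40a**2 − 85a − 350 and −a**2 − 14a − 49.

a + 7

Apply the Euclidean algorithm:
  −5a**3 − 40a**2 − 85a − 350 = (5a − 30)(−a**2 − 14a − 49) + (−260a − 1820)
  −a**2 − 14a − 49 = ((1/260)a + 7/260)(−260a − 1820) + (0)
Last nonzero remainder: −260a − 1820. Dividing through by −260 gives the monic gcd a + 7.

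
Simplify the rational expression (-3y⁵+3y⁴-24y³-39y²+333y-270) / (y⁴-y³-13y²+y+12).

(-3y³+9y²-51y+90)/(y²-3y-4)

Repeated division with remainder:
  -3y⁵+3y⁴-24y³-39y²+333y-270 = (-3y)(y⁴-y³-13y²+y+12) + (-63y³-36y²+369y-270)
  y⁴-y³-13y²+y+12 = (-(1/63)y+11/441)(-63y³-36y²+369y-270) + (-(306/49)y²-(612/49)y+918/49)
  -63y³-36y²+369y-270 = ((343/34)y-245/17)(-(306/49)y²-(612/49)y+918/49) + (0)
Last nonzero remainder: -(306/49)y²-(612/49)y+918/49. Dividing through by -306/49 gives the monic gcd y²+2y-3.
Cancel y²+2y-3 from numerator and denominator to get the reduced form.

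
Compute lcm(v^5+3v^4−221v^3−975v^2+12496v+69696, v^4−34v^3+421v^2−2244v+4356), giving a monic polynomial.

v^7−9v^6−221v^5+1785v^4+16240v^3−115356v^2−386496v+2509056

Repeated division with remainder:
  v^5+3v^4−221v^3−975v^2+12496v+69696 = (v+37)(v^4−34v^3+421v^2−2244v+4356) + (616v^3−14308v^2+91168v−91476)
  v^4−34v^3+421v^2−2244v+4356 = ((1/616)v−237/13552)(616v^3−14308v^2+91168v−91476) + ((11025/484)v^2−(11025/22)v+11025/4)
  616v^3−14308v^2+91168v−91476 = ((42592/1575)v−5808/175)((11025/484)v^2−(11025/22)v+11025/4) + (0)
Last nonzero remainder: (11025/484)v^2−(11025/22)v+11025/4. Dividing through by 11025/484 gives the monic gcd v^2−22v+121.
Then lcm(f, g) = f·g / gcd(f, g); expanding and making the result monic gives the answer.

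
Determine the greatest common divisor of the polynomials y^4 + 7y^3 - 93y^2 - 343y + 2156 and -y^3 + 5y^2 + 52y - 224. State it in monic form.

By polynomial division,
  y^4 + 7y^3 - 93y^2 - 343y + 2156 = (-y - 12)(-y^3 + 5y^2 + 52y - 224) + (19y^2 + 57y - 532)
  -y^3 + 5y^2 + 52y - 224 = (-(1/19)y + 8/19)(19y^2 + 57y - 532) + (0)
Last nonzero remainder: 19y^2 + 57y - 532. Dividing through by 19 gives the monic gcd y^2 + 3y - 28.

y^2 + 3y - 28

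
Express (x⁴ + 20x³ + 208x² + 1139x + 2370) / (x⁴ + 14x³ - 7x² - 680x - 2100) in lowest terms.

(x² + 9x + 79)/(x² + 3x - 70)

Repeated division with remainder:
  x⁴ + 20x³ + 208x² + 1139x + 2370 = (x⁴ + 14x³ - 7x² - 680x - 2100) + (6x³ + 215x² + 1819x + 4470)
  x⁴ + 14x³ - 7x² - 680x - 2100 = ((1/6)x - 131/36)(6x³ + 215x² + 1819x + 4470) + ((16999/36)x² + (186989/36)x + 84995/6)
  6x³ + 215x² + 1819x + 4470 = ((216/16999)x + 5364/16999)((16999/36)x² + (186989/36)x + 84995/6) + (0)
Last nonzero remainder: (16999/36)x² + (186989/36)x + 84995/6. Dividing through by 16999/36 gives the monic gcd x² + 11x + 30.
Cancel x² + 11x + 30 from numerator and denominator to get the reduced form.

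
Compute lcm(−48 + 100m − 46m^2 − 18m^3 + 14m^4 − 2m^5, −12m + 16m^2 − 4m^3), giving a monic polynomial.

By polynomial division,
  −2m^5 + 14m^4 − 18m^3 − 46m^2 + 100m − 48 = ((1/2)m^2 − (3/2)m − 3)(−4m^3 + 16m^2 − 12m) + (−16m^2 + 64m − 48)
  −4m^3 + 16m^2 − 12m = ((1/4)m)(−16m^2 + 64m − 48) + (0)
Last nonzero remainder: −16m^2 + 64m − 48. Dividing through by −16 gives the monic gcd m^2 − 4m + 3.
Then lcm(f, g) = f·g / gcd(f, g); expanding and making the result monic gives the answer.

24m − 50m^2 + 23m^3 + 9m^4 − 7m^5 + m^6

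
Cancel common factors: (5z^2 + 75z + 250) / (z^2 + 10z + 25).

Repeated division with remainder:
  5z^2 + 75z + 250 = (5)(z^2 + 10z + 25) + (25z + 125)
  z^2 + 10z + 25 = ((1/25)z + 1/5)(25z + 125) + (0)
Last nonzero remainder: 25z + 125. Dividing through by 25 gives the monic gcd z + 5.
Cancel z + 5 from numerator and denominator to get the reduced form.

(5z + 50)/(z + 5)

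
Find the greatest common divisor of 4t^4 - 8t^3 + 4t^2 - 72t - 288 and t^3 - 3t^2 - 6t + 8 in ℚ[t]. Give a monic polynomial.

Euclidean algorithm in ℚ[t]:
  4t^4 - 8t^3 + 4t^2 - 72t - 288 = (4t + 4)(t^3 - 3t^2 - 6t + 8) + (40t^2 - 80t - 320)
  t^3 - 3t^2 - 6t + 8 = ((1/40)t - 1/40)(40t^2 - 80t - 320) + (0)
Last nonzero remainder: 40t^2 - 80t - 320. Dividing through by 40 gives the monic gcd t^2 - 2t - 8.

t^2 - 2t - 8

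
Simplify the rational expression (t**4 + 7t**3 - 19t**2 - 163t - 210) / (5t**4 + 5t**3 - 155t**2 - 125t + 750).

(t**2 + 9t + 14)/(5t**2 + 15t - 50)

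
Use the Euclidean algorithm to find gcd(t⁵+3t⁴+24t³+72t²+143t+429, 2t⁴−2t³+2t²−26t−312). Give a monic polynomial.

Apply the Euclidean algorithm:
  t⁵+3t⁴+24t³+72t²+143t+429 = ((1/2)t+2)(2t⁴−2t³+2t²−26t−312) + (27t³+81t²+351t+1053)
  2t⁴−2t³+2t²−26t−312 = ((2/27)t−8/27)(27t³+81t²+351t+1053) + (0)
Last nonzero remainder: 27t³+81t²+351t+1053. Dividing through by 27 gives the monic gcd t³+3t²+13t+39.

t³+3t²+13t+39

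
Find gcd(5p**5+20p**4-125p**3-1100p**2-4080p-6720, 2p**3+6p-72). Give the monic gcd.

Apply the Euclidean algorithm:
  5p**5+20p**4-125p**3-1100p**2-4080p-6720 = ((5/2)p**2+10p-70)(2p**3+6p-72) + (-980p**2-2940p-11760)
  2p**3+6p-72 = (-(1/490)p+3/490)(-980p**2-2940p-11760) + (0)
Last nonzero remainder: -980p**2-2940p-11760. Dividing through by -980 gives the monic gcd p**2+3p+12.

p**2+3p+12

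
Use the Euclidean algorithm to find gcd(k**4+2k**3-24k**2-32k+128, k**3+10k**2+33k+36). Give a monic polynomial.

Euclidean algorithm in ℚ[k]:
  k**4+2k**3-24k**2-32k+128 = (k-8)(k**3+10k**2+33k+36) + (23k**2+196k+416)
  k**3+10k**2+33k+36 = ((1/23)k+34/529)(23k**2+196k+416) + ((1225/529)k+4900/529)
  23k**2+196k+416 = ((12167/1225)k+55016/1225)((1225/529)k+4900/529) + (0)
Last nonzero remainder: (1225/529)k+4900/529. Dividing through by 1225/529 gives the monic gcd k+4.

k+4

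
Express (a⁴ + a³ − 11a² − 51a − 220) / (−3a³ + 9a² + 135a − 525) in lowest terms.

(−a³ − 6a² − 19a − 44)/(3a² + 6a − 105)

Euclidean algorithm in ℚ[a]:
  a⁴ + a³ − 11a² − 51a − 220 = (−(1/3)a − 4/3)(−3a³ + 9a² + 135a − 525) + (46a² − 46a − 920)
  −3a³ + 9a² + 135a − 525 = (−(3/46)a + 3/23)(46a² − 46a − 920) + (81a − 405)
  46a² − 46a − 920 = ((46/81)a + 184/81)(81a − 405) + (0)
Last nonzero remainder: 81a − 405. Dividing through by 81 gives the monic gcd a − 5.
Cancel a − 5 from numerator and denominator to get the reduced form.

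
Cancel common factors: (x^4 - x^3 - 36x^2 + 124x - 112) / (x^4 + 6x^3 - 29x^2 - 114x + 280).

Repeated division with remainder:
  x^4 - x^3 - 36x^2 + 124x - 112 = (x^4 + 6x^3 - 29x^2 - 114x + 280) + (-7x^3 - 7x^2 + 238x - 392)
  x^4 + 6x^3 - 29x^2 - 114x + 280 = (-(1/7)x - 5/7)(-7x^3 - 7x^2 + 238x - 392) + (0)
Last nonzero remainder: -7x^3 - 7x^2 + 238x - 392. Dividing through by -7 gives the monic gcd x^3 + x^2 - 34x + 56.
Cancel x^3 + x^2 - 34x + 56 from numerator and denominator to get the reduced form.

(x - 2)/(x + 5)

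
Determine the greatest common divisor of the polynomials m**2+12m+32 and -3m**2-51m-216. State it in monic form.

m+8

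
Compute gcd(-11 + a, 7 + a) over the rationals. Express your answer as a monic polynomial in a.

Apply the Euclidean algorithm:
  a - 11 = (a + 7) + (-18)
  a + 7 = (-(1/18)a - 7/18)(-18) + (0)
The last nonzero remainder is the constant -18, so the polynomials are coprime and gcd = 1.

1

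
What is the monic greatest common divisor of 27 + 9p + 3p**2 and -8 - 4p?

By polynomial division,
  3p**2 + 9p + 27 = (-(3/4)p - 3/4)(-4p - 8) + (21)
  -4p - 8 = (-(4/21)p - 8/21)(21) + (0)
The last nonzero remainder is the constant 21, so the polynomials are coprime and gcd = 1.

1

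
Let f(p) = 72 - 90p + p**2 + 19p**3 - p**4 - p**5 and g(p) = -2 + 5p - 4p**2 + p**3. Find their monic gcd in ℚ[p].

2 - 3p + p**2

Repeated division with remainder:
  -p**5 - p**4 + 19p**3 + p**2 - 90p + 72 = (-p**2 - 5p + 4)(p**3 - 4p**2 + 5p - 2) + (40p**2 - 120p + 80)
  p**3 - 4p**2 + 5p - 2 = ((1/40)p - 1/40)(40p**2 - 120p + 80) + (0)
Last nonzero remainder: 40p**2 - 120p + 80. Dividing through by 40 gives the monic gcd p**2 - 3p + 2.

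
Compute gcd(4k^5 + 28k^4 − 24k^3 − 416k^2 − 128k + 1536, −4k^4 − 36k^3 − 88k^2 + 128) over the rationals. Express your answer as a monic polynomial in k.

Euclidean algorithm in ℚ[k]:
  4k^5 + 28k^4 − 24k^3 − 416k^2 − 128k + 1536 = (−k + 2)(−4k^4 − 36k^3 − 88k^2 + 128) + (−40k^3 − 240k^2 + 1280)
  −4k^4 − 36k^3 − 88k^2 + 128 = ((1/10)k + 3/10)(−40k^3 − 240k^2 + 1280) + (−16k^2 − 128k − 256)
  −40k^3 − 240k^2 + 1280 = ((5/2)k − 5)(−16k^2 − 128k − 256) + (0)
Last nonzero remainder: −16k^2 − 128k − 256. Dividing through by −16 gives the monic gcd k^2 + 8k + 16.

k^2 + 8k + 16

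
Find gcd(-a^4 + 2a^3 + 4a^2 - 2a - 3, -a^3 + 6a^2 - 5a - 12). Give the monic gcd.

Repeated division with remainder:
  -a^4 + 2a^3 + 4a^2 - 2a - 3 = (a + 4)(-a^3 + 6a^2 - 5a - 12) + (-15a^2 + 30a + 45)
  -a^3 + 6a^2 - 5a - 12 = ((1/15)a - 4/15)(-15a^2 + 30a + 45) + (0)
Last nonzero remainder: -15a^2 + 30a + 45. Dividing through by -15 gives the monic gcd a^2 - 2a - 3.

a^2 - 2a - 3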